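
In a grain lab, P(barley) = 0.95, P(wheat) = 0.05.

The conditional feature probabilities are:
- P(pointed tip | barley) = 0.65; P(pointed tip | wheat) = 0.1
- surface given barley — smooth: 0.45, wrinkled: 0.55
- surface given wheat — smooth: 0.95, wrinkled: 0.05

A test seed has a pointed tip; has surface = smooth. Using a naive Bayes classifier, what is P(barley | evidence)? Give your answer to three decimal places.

0.983

barley: 0.95 × 0.65 × 0.45 = 0.277875
wheat: 0.05 × 0.1 × 0.95 = 0.00475
P(barley | x) = 0.277875 / 0.282625 ≈ 0.983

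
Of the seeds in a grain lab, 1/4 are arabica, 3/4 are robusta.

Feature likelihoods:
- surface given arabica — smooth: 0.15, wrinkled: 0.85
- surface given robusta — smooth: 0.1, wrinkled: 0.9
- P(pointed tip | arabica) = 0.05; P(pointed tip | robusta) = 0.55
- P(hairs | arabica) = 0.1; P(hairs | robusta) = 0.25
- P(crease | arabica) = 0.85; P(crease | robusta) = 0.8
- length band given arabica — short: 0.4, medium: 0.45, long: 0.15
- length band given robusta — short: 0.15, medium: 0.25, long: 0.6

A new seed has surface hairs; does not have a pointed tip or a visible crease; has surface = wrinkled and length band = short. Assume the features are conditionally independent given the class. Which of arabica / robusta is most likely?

robusta

arabica: 0.25 × 0.85 × (1−0.05) × 0.1 × (1−0.85) × 0.4 = 0.00121125
robusta: 0.75 × 0.9 × (1−0.55) × 0.25 × (1−0.8) × 0.15 = 0.002278125
Highest score → robusta.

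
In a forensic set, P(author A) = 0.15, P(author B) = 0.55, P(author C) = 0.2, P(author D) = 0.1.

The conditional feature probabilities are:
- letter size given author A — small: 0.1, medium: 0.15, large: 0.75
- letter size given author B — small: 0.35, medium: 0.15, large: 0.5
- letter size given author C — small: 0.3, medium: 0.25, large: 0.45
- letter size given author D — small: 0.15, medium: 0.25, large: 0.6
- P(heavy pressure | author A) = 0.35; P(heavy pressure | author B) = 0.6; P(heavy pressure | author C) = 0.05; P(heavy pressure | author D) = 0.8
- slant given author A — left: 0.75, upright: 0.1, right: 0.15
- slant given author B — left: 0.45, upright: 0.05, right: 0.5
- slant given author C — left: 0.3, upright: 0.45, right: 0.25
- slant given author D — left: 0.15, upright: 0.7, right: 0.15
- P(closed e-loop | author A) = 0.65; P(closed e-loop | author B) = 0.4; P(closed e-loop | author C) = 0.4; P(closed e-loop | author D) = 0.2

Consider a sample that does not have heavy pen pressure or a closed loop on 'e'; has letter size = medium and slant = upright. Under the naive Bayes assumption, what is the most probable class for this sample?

author A: 0.15 × 0.15 × (1−0.35) × 0.1 × (1−0.65) = 0.000511875
author B: 0.55 × 0.15 × (1−0.6) × 0.05 × (1−0.4) = 0.00099
author C: 0.2 × 0.25 × (1−0.05) × 0.45 × (1−0.4) = 0.012825
author D: 0.1 × 0.25 × (1−0.8) × 0.7 × (1−0.2) = 0.0028
Highest score → author C.

author C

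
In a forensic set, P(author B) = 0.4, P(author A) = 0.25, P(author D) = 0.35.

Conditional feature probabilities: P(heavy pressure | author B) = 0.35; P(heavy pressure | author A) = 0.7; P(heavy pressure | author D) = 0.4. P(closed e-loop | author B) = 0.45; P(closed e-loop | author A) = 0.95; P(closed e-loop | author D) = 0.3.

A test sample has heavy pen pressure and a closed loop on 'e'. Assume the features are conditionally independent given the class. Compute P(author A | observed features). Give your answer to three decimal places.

author B: 0.4 × 0.35 × 0.45 = 0.063
author A: 0.25 × 0.7 × 0.95 = 0.16625
author D: 0.35 × 0.4 × 0.3 = 0.042
P(author A | x) = 0.16625 / 0.27125 ≈ 0.613

0.613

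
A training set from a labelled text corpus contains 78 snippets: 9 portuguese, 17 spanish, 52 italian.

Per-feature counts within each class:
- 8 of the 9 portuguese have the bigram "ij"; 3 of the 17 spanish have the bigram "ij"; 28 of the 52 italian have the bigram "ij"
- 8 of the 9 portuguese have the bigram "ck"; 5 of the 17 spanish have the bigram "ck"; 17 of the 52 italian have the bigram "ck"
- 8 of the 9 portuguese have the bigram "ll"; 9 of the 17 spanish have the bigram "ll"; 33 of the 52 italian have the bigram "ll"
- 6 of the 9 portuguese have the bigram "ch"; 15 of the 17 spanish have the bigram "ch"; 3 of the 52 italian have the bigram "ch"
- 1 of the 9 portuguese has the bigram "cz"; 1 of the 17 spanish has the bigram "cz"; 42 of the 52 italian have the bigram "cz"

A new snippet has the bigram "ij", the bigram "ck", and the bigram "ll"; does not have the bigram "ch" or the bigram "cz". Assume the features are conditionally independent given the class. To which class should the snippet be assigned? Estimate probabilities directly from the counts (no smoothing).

portuguese

portuguese: (9/78) × (8/9) × (8/9) × (8/9) × (3/9) × (8/9) ≈ 0.0240113
spanish: (17/78) × (3/17) × (5/17) × (9/17) × (2/17) × (16/17) ≈ 0.000663122
italian: (52/78) × (28/52) × (17/52) × (33/52) × (49/52) × (10/52) ≈ 0.0134961
Highest score → portuguese.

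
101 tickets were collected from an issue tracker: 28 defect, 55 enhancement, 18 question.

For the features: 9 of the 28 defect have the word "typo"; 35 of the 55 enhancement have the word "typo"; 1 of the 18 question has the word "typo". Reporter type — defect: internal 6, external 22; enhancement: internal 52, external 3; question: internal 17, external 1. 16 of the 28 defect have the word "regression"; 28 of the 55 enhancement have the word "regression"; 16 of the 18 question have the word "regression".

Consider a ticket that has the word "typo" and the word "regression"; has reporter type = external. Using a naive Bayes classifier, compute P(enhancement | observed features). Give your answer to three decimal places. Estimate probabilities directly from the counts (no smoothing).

0.192

defect: (28/101) × (9/28) × (22/28) × (16/28) ≈ 0.0400081
enhancement: (55/101) × (35/55) × (3/55) × (28/55) ≈ 0.00962278
question: (18/101) × (1/18) × (1/18) × (16/18) ≈ 0.000488938
P(enhancement | x) = 0.00962278 / 0.050119818 ≈ 0.192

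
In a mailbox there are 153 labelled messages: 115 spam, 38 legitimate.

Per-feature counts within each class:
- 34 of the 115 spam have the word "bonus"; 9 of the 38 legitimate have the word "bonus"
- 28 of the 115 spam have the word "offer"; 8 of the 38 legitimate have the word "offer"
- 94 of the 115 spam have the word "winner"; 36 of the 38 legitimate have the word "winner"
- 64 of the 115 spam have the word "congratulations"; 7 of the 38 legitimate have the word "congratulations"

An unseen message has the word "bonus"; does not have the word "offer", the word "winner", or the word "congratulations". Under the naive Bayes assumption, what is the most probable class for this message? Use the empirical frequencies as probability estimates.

spam

spam: (115/153) × (34/115) × (87/115) × (21/115) × (51/115) ≈ 0.0136145
legitimate: (38/153) × (9/38) × (30/38) × (2/38) × (31/38) ≈ 0.00199395
Highest score → spam.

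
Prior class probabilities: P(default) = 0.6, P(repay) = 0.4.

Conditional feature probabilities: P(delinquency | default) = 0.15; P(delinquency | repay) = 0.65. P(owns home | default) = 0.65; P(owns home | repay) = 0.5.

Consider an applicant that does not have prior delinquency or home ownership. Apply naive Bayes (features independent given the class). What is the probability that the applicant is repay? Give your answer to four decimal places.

default: 0.6 × (1−0.15) × (1−0.65) = 0.1785
repay: 0.4 × (1−0.65) × (1−0.5) = 0.07
P(repay | x) = 0.07 / 0.2485 ≈ 0.2817

0.2817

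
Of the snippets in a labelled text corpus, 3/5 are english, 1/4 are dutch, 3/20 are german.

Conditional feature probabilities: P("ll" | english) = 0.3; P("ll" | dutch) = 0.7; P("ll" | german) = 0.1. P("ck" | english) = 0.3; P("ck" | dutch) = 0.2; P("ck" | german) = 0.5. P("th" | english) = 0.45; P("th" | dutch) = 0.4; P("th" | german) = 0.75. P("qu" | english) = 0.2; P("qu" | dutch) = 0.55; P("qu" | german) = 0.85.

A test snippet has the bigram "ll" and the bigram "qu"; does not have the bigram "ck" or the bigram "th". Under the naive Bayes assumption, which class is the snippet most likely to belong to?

english: 0.6 × 0.3 × (1−0.3) × (1−0.45) × 0.2 = 0.01386
dutch: 0.25 × 0.7 × (1−0.2) × (1−0.4) × 0.55 = 0.0462
german: 0.15 × 0.1 × (1−0.5) × (1−0.75) × 0.85 = 0.00159375
Highest score → dutch.

dutch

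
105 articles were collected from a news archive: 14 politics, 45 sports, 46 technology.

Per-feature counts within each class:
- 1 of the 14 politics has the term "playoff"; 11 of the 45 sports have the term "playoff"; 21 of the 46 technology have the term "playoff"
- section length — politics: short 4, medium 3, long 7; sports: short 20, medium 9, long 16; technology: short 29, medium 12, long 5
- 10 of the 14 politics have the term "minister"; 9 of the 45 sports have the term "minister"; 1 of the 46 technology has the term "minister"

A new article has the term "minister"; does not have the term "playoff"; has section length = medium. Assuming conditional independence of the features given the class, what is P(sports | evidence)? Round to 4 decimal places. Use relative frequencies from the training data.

politics: (14/105) × (13/14) × (3/14) × (10/14) ≈ 0.0189504
sports: (45/105) × (34/45) × (9/45) × (9/45) ≈ 0.0129524
technology: (46/105) × (25/46) × (12/46) × (1/46) ≈ 0.00135026
P(sports | x) = 0.0129524 / 0.03325306 ≈ 0.3895

0.3895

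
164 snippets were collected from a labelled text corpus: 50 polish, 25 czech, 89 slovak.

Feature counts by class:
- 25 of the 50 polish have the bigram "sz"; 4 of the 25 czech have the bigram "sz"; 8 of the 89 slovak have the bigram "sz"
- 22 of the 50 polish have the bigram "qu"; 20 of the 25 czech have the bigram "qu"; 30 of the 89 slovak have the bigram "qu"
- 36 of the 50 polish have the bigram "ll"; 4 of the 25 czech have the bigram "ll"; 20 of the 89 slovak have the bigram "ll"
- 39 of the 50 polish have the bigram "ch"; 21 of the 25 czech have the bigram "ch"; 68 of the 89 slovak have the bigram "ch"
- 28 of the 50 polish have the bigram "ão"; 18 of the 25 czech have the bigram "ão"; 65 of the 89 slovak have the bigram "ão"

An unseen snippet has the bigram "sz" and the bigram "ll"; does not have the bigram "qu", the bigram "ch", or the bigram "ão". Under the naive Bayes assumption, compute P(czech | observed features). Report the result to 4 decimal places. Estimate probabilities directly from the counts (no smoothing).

0.0054

polish: (50/164) × (25/50) × (28/50) × (36/50) × (11/50) × (22/50) ≈ 0.00594966
czech: (25/164) × (4/25) × (5/25) × (4/25) × (4/25) × (7/25) ≈ 0.0000349659
slovak: (89/164) × (8/89) × (59/89) × (20/89) × (21/89) × (24/89) ≈ 0.00046238
P(czech | x) = 0.0000349659 / 0.0064470059 ≈ 0.0054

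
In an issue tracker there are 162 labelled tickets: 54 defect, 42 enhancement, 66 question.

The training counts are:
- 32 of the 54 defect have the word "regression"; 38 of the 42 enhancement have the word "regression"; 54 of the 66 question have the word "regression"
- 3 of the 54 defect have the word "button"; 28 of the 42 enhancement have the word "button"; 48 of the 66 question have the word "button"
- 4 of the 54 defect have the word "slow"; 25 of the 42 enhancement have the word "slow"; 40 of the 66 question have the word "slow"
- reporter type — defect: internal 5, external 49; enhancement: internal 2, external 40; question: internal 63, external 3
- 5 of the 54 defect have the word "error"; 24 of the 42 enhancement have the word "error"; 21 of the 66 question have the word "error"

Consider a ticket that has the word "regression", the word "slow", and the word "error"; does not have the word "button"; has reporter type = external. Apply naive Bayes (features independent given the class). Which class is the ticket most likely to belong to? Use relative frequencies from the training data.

defect: (54/162) × (32/54) × (51/54) × (4/54) × (49/54) × (5/54) ≈ 0.00116106
enhancement: (42/162) × (38/42) × (14/42) × (25/42) × (40/42) × (24/42) ≈ 0.0253286
question: (66/162) × (54/66) × (18/66) × (40/66) × (3/66) × (21/66) ≈ 0.000796849
Highest score → enhancement.

enhancement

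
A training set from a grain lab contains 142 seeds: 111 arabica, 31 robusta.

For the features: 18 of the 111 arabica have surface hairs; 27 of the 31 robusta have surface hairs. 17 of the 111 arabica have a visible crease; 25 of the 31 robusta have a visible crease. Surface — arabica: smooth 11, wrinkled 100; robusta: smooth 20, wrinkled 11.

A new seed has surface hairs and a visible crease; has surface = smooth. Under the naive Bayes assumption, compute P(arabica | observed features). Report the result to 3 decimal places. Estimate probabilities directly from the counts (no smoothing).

0.019

arabica: (111/142) × (18/111) × (17/111) × (11/111) ≈ 0.00192389
robusta: (31/142) × (27/31) × (25/31) × (20/31) ≈ 0.0989286
P(arabica | x) = 0.00192389 / 0.10085249 ≈ 0.019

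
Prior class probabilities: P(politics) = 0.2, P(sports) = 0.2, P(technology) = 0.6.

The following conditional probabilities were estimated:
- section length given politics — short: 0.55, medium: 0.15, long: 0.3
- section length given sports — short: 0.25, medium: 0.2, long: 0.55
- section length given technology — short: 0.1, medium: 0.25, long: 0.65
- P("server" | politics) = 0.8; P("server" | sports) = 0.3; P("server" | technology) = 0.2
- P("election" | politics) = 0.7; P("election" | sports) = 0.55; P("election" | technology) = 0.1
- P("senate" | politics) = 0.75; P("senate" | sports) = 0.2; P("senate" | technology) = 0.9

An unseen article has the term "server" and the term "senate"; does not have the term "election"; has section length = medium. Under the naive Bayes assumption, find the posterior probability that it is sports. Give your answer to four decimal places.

politics: 0.2 × 0.15 × 0.8 × (1−0.7) × 0.75 = 0.0054
sports: 0.2 × 0.2 × 0.3 × (1−0.55) × 0.2 = 0.00108
technology: 0.6 × 0.25 × 0.2 × (1−0.1) × 0.9 = 0.0243
P(sports | x) = 0.00108 / 0.03078 ≈ 0.0351

0.0351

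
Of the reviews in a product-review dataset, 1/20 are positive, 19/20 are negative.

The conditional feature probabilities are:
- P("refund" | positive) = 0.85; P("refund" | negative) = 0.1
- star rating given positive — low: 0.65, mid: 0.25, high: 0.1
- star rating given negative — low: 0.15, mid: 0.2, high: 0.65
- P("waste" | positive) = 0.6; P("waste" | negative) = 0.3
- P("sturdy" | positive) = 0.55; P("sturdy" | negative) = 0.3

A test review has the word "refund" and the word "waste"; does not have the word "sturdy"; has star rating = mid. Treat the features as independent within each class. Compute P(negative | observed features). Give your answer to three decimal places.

positive: 0.05 × 0.85 × 0.25 × 0.6 × (1−0.55) = 0.00286875
negative: 0.95 × 0.1 × 0.2 × 0.3 × (1−0.3) = 0.00399
P(negative | x) = 0.00399 / 0.00685875 ≈ 0.582

0.582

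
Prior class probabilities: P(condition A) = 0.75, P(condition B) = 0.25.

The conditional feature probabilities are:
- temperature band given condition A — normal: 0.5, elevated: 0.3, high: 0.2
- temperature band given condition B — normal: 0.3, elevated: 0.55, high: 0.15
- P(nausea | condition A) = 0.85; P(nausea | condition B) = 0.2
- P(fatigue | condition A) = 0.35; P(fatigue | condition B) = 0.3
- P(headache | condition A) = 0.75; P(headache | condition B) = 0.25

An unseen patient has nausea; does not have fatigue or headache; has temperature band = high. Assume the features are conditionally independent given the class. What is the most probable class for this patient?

condition A

condition A: 0.75 × 0.2 × 0.85 × (1−0.35) × (1−0.75) = 0.02071875
condition B: 0.25 × 0.15 × 0.2 × (1−0.3) × (1−0.25) = 0.0039375
Highest score → condition A.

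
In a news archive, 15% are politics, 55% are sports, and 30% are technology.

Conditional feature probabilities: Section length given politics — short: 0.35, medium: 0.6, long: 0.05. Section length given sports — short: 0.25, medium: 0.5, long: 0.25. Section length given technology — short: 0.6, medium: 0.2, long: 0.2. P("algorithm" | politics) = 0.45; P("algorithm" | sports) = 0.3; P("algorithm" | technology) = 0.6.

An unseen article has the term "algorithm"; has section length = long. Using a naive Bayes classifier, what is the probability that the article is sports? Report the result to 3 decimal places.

0.512

politics: 0.15 × 0.05 × 0.45 = 0.003375
sports: 0.55 × 0.25 × 0.3 = 0.04125
technology: 0.3 × 0.2 × 0.6 = 0.036
P(sports | x) = 0.04125 / 0.080625 ≈ 0.512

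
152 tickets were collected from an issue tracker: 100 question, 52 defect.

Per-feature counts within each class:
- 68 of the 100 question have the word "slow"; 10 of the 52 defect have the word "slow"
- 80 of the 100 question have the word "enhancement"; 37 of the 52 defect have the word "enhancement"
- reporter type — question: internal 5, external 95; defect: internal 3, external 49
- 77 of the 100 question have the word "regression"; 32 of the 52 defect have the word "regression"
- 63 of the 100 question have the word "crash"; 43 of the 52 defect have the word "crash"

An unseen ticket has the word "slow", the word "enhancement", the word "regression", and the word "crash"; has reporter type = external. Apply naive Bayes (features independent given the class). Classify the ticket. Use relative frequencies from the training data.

question: (100/152) × (68/100) × (80/100) × (95/100) × (77/100) × (63/100) = 0.164934
defect: (52/152) × (10/52) × (37/52) × (49/52) × (32/52) × (43/52) ≈ 0.0224471
Highest score → question.

question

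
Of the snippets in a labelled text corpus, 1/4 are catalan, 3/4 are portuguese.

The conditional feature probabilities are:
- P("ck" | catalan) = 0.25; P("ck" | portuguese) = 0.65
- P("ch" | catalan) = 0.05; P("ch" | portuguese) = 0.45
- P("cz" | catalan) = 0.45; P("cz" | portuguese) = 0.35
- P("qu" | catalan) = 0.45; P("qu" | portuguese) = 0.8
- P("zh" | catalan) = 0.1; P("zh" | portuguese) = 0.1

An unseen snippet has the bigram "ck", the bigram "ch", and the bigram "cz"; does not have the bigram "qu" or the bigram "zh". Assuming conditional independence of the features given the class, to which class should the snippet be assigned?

catalan: 0.25 × 0.25 × 0.05 × 0.45 × (1−0.45) × (1−0.1) = 0.00069609375
portuguese: 0.75 × 0.65 × 0.45 × 0.35 × (1−0.8) × (1−0.1) = 0.013820625
Highest score → portuguese.

portuguese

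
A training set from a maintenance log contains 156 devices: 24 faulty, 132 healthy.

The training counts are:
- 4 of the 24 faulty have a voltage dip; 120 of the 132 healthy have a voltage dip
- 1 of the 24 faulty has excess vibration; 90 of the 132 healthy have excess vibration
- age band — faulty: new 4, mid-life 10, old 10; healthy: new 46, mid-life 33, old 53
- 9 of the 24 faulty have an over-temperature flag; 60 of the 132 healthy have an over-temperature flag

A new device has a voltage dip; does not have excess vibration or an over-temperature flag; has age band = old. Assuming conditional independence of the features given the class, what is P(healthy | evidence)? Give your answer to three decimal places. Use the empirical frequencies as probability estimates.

faulty: (24/156) × (4/24) × (23/24) × (10/24) × (15/24) ≈ 0.00639913
healthy: (132/156) × (120/132) × (42/132) × (53/132) × (72/132) ≈ 0.0536034
P(healthy | x) = 0.0536034 / 0.06000253 ≈ 0.893

0.893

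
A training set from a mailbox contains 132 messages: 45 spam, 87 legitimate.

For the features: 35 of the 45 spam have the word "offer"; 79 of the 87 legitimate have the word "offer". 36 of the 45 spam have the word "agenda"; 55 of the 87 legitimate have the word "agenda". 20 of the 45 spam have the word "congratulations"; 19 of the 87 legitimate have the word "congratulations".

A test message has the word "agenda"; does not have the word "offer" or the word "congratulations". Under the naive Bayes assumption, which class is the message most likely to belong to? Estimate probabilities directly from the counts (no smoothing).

spam: (45/132) × (10/45) × (36/45) × (25/45) ≈ 0.03367
legitimate: (87/132) × (8/87) × (55/87) × (68/87) ≈ 0.0299467
Highest score → spam.

spam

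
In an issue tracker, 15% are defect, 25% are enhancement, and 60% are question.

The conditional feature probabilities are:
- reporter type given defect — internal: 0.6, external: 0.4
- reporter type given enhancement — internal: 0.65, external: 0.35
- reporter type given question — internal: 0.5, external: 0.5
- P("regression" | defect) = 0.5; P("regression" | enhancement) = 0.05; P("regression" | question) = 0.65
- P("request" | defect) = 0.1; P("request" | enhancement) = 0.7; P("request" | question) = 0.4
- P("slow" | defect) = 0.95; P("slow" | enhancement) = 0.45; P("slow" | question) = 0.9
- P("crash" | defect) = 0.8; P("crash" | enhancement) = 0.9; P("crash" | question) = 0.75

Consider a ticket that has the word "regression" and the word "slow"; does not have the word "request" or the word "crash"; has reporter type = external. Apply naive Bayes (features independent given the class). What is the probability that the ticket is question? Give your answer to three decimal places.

0.835

defect: 0.15 × 0.4 × 0.5 × (1−0.1) × 0.95 × (1−0.8) = 0.00513
enhancement: 0.25 × 0.35 × 0.05 × (1−0.7) × 0.45 × (1−0.9) = 0.0000590625
question: 0.6 × 0.5 × 0.65 × (1−0.4) × 0.9 × (1−0.75) = 0.026325
P(question | x) = 0.026325 / 0.0315140625 ≈ 0.835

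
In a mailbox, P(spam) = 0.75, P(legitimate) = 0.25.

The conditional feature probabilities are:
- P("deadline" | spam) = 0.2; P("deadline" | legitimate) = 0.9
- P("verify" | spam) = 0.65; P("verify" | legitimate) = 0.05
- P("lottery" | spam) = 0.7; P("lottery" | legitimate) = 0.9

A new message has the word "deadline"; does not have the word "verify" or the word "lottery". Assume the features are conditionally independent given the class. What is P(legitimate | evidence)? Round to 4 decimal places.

0.5758

spam: 0.75 × 0.2 × (1−0.65) × (1−0.7) = 0.01575
legitimate: 0.25 × 0.9 × (1−0.05) × (1−0.9) = 0.021375
P(legitimate | x) = 0.021375 / 0.037125 ≈ 0.5758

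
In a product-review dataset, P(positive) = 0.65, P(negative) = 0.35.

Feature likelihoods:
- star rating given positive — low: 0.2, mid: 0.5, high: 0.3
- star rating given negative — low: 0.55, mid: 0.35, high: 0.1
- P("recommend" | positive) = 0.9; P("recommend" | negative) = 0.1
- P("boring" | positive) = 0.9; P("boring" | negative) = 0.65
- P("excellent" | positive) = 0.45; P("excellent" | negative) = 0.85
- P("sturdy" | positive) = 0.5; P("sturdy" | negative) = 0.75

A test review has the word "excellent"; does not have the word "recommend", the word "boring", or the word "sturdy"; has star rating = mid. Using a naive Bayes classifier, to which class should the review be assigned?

positive: 0.65 × 0.5 × (1−0.9) × (1−0.9) × 0.45 × (1−0.5) = 0.00073125
negative: 0.35 × 0.35 × (1−0.1) × (1−0.65) × 0.85 × (1−0.75) = 0.00819984375
Highest score → negative.

negative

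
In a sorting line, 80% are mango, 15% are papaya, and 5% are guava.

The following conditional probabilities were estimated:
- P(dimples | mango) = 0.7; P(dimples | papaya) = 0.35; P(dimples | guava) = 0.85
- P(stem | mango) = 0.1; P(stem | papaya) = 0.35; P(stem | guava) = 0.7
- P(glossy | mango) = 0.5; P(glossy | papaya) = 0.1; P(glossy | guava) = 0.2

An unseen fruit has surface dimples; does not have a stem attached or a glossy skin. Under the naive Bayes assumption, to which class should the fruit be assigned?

mango

mango: 0.8 × 0.7 × (1−0.1) × (1−0.5) = 0.252
papaya: 0.15 × 0.35 × (1−0.35) × (1−0.1) = 0.0307125
guava: 0.05 × 0.85 × (1−0.7) × (1−0.2) = 0.0102
Highest score → mango.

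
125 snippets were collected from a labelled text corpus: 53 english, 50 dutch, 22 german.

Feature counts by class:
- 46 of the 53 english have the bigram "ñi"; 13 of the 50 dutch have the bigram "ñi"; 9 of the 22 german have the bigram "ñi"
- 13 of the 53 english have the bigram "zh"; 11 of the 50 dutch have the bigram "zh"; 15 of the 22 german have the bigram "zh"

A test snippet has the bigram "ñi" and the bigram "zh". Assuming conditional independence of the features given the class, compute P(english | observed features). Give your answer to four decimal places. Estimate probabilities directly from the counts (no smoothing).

0.5564

english: (53/125) × (46/53) × (13/53) ≈ 0.0902642
dutch: (50/125) × (13/50) × (11/50) = 0.02288
german: (22/125) × (9/22) × (15/22) ≈ 0.0490909
P(english | x) = 0.0902642 / 0.1622351 ≈ 0.5564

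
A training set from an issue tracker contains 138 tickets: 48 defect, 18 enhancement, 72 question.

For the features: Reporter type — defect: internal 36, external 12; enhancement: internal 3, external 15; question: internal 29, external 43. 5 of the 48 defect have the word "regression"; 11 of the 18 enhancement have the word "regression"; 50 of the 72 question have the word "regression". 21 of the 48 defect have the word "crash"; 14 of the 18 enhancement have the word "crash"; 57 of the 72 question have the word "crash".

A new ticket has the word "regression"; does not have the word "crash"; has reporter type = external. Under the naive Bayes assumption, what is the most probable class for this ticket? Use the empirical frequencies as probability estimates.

question

defect: (48/138) × (12/48) × (5/48) × (27/48) ≈ 0.00509511
enhancement: (18/138) × (15/18) × (11/18) × (4/18) ≈ 0.0147611
question: (72/138) × (43/72) × (50/72) × (15/72) ≈ 0.0450802
Highest score → question.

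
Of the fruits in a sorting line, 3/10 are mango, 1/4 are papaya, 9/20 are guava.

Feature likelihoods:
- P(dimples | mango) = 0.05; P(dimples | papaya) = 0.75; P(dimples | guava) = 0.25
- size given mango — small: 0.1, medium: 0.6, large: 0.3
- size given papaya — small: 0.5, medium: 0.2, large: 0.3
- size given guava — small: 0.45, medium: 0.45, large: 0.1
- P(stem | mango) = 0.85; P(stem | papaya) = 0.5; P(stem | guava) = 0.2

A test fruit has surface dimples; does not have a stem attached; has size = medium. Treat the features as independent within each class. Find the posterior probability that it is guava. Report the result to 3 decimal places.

mango: 0.3 × 0.05 × 0.6 × (1−0.85) = 0.00135
papaya: 0.25 × 0.75 × 0.2 × (1−0.5) = 0.01875
guava: 0.45 × 0.25 × 0.45 × (1−0.2) = 0.0405
P(guava | x) = 0.0405 / 0.0606 ≈ 0.668

0.668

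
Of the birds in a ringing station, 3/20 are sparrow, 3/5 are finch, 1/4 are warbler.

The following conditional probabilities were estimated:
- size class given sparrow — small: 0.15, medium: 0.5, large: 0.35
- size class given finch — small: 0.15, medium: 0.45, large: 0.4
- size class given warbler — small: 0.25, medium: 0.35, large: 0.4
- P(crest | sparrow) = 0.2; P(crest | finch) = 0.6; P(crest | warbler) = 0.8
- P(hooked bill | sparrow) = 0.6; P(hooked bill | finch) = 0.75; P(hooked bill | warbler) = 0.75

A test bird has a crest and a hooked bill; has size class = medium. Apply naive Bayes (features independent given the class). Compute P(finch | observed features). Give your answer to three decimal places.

sparrow: 0.15 × 0.5 × 0.2 × 0.6 = 0.009
finch: 0.6 × 0.45 × 0.6 × 0.75 = 0.1215
warbler: 0.25 × 0.35 × 0.8 × 0.75 = 0.0525
P(finch | x) = 0.1215 / 0.183 ≈ 0.664

0.664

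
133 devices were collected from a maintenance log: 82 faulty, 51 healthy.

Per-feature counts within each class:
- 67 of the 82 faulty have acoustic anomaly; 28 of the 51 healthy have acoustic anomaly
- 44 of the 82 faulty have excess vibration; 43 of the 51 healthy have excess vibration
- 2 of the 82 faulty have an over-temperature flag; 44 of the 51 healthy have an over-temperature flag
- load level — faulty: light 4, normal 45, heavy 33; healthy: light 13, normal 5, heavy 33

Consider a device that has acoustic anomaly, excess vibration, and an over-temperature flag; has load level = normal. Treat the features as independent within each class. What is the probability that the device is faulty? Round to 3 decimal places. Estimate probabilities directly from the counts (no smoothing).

0.194

faulty: (82/133) × (67/82) × (44/82) × (2/82) × (45/82) ≈ 0.00361807
healthy: (51/133) × (28/51) × (43/51) × (44/51) × (5/51) ≈ 0.0150137
P(faulty | x) = 0.00361807 / 0.01863177 ≈ 0.194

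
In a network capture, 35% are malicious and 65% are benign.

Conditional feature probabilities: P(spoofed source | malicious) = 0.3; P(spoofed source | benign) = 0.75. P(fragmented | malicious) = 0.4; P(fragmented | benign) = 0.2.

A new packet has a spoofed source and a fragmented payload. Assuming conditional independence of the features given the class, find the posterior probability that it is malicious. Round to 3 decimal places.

malicious: 0.35 × 0.3 × 0.4 = 0.042
benign: 0.65 × 0.75 × 0.2 = 0.0975
P(malicious | x) = 0.042 / 0.1395 ≈ 0.301

0.301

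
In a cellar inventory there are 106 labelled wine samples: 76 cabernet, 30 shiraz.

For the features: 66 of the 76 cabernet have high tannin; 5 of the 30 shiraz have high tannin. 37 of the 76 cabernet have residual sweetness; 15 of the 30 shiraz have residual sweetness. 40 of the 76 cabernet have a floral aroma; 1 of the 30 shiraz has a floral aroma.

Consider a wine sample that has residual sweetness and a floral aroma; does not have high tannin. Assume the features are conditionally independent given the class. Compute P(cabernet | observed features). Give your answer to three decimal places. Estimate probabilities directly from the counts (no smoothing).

cabernet: (76/106) × (10/76) × (37/76) × (40/76) ≈ 0.0241729
shiraz: (30/106) × (25/30) × (15/30) × (1/30) ≈ 0.00393082
P(cabernet | x) = 0.0241729 / 0.02810372 ≈ 0.860

0.860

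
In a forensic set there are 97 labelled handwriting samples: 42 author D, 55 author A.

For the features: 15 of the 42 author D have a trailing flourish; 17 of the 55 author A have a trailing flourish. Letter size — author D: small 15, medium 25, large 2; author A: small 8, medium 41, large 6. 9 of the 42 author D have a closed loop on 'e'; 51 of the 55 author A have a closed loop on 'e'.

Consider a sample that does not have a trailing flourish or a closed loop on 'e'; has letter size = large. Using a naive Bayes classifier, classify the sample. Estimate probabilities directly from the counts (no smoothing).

author D

author D: (42/97) × (27/42) × (2/42) × (33/42) ≈ 0.0104145
author A: (55/97) × (38/55) × (6/55) × (4/55) ≈ 0.00310812
Highest score → author D.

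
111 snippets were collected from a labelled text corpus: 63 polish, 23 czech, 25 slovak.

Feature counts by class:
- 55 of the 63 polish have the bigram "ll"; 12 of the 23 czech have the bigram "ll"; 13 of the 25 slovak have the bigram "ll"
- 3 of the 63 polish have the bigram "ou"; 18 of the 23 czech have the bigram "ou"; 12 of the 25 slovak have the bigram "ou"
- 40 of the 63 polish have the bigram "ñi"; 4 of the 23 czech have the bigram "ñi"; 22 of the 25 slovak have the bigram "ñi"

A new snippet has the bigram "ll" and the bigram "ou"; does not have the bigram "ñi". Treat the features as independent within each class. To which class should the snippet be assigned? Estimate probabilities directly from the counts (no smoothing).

polish: (63/111) × (55/63) × (3/63) × (23/63) ≈ 0.00861406
czech: (23/111) × (12/23) × (18/23) × (19/23) ≈ 0.0698922
slovak: (25/111) × (13/25) × (12/25) × (3/25) ≈ 0.00674595
Highest score → czech.

czech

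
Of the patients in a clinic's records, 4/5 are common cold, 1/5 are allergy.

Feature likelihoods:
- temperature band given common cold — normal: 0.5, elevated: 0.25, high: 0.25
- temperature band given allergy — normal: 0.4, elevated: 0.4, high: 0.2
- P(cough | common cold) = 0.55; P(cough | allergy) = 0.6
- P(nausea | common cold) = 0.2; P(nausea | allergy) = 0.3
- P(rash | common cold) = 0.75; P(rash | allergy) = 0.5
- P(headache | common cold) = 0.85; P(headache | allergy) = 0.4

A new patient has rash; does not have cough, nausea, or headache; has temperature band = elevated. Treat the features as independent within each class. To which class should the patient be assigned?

common cold

common cold: 0.8 × 0.25 × (1−0.55) × (1−0.2) × 0.75 × (1−0.85) = 0.0081
allergy: 0.2 × 0.4 × (1−0.6) × (1−0.3) × 0.5 × (1−0.4) = 0.00672
Highest score → common cold.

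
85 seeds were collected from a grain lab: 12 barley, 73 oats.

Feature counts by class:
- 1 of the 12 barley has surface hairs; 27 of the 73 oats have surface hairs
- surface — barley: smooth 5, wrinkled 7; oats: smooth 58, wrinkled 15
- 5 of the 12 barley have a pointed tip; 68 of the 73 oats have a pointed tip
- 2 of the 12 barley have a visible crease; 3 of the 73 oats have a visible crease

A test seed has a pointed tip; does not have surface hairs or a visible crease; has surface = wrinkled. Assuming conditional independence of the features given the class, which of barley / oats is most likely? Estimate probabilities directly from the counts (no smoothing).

barley: (12/85) × (11/12) × (7/12) × (5/12) × (10/12) ≈ 0.0262119
oats: (73/85) × (46/73) × (15/73) × (68/73) × (70/73) ≈ 0.0993273
Highest score → oats.

oats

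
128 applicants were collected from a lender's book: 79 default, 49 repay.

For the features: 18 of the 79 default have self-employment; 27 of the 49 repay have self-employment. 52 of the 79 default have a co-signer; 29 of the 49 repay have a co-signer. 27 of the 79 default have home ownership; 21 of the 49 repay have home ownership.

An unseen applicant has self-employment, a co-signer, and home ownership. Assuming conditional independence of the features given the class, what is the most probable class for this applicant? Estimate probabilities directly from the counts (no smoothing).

default: (79/128) × (18/79) × (52/79) × (27/79) ≈ 0.0316356
repay: (49/128) × (27/49) × (29/49) × (21/49) ≈ 0.0535031
Highest score → repay.

repay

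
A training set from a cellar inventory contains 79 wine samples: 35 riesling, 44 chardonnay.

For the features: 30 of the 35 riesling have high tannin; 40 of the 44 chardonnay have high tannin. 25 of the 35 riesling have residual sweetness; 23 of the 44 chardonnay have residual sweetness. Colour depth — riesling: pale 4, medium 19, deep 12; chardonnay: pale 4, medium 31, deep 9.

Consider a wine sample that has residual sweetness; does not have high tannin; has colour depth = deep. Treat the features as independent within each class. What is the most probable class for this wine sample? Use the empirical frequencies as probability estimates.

riesling

riesling: (35/79) × (5/35) × (25/35) × (12/35) ≈ 0.0154999
chardonnay: (44/79) × (4/44) × (23/44) × (9/44) ≈ 0.00541375
Highest score → riesling.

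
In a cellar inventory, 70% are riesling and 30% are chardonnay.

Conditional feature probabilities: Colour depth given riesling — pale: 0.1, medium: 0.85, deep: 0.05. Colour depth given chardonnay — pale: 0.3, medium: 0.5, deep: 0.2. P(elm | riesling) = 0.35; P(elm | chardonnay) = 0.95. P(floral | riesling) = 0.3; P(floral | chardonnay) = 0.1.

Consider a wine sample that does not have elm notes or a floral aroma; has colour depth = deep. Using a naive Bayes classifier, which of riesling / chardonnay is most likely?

riesling: 0.7 × 0.05 × (1−0.35) × (1−0.3) = 0.015925
chardonnay: 0.3 × 0.2 × (1−0.95) × (1−0.1) = 0.0027
Highest score → riesling.

riesling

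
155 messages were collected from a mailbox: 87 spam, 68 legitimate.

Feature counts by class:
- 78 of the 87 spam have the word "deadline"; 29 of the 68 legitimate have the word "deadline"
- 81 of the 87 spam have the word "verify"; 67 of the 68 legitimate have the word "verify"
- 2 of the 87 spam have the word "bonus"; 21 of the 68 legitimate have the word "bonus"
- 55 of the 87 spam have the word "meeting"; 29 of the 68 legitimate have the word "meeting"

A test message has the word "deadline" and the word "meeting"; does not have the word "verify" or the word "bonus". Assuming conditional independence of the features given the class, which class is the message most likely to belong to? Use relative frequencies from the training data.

spam

spam: (87/155) × (78/87) × (6/87) × (85/87) × (55/87) ≈ 0.0214357
legitimate: (68/155) × (29/68) × (1/68) × (47/68) × (29/68) ≈ 0.000811027
Highest score → spam.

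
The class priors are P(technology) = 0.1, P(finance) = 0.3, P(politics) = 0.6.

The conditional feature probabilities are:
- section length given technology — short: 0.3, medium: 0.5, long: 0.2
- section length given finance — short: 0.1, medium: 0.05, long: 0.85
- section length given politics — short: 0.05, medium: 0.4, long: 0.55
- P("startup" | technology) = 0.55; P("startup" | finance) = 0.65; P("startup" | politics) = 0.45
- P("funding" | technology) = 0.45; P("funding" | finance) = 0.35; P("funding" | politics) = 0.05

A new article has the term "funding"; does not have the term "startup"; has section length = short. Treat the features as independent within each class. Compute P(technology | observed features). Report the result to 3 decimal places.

technology: 0.1 × 0.3 × (1−0.55) × 0.45 = 0.006075
finance: 0.3 × 0.1 × (1−0.65) × 0.35 = 0.003675
politics: 0.6 × 0.05 × (1−0.45) × 0.05 = 0.000825
P(technology | x) = 0.006075 / 0.010575 ≈ 0.574

0.574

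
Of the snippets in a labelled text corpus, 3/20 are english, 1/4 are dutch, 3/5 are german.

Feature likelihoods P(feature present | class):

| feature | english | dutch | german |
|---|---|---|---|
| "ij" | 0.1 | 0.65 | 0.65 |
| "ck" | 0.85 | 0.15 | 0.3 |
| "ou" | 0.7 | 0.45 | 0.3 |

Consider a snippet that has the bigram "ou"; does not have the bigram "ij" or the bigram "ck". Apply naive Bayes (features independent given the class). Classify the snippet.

english: 0.15 × (1−0.1) × (1−0.85) × 0.7 = 0.014175
dutch: 0.25 × (1−0.65) × (1−0.15) × 0.45 = 0.03346875
german: 0.6 × (1−0.65) × (1−0.3) × 0.3 = 0.0441
Highest score → german.

german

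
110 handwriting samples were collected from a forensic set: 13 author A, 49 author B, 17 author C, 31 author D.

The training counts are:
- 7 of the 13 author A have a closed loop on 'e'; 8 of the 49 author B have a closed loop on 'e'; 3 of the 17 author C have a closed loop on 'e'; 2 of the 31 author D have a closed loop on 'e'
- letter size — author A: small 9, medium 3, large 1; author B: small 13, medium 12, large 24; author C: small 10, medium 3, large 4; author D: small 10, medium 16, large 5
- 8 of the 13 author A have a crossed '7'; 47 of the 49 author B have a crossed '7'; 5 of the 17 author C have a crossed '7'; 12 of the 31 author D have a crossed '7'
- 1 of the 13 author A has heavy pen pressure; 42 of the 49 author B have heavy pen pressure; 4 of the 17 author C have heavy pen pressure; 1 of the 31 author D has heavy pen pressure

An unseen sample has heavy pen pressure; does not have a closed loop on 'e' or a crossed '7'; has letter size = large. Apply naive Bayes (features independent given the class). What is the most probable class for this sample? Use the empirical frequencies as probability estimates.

author A: (13/110) × (6/13) × (1/13) × (5/13) × (1/13) ≈ 0.000124136
author B: (49/110) × (41/49) × (24/49) × (2/49) × (42/49) ≈ 0.00638695
author C: (17/110) × (14/17) × (4/17) × (12/17) × (4/17) ≈ 0.00497382
author D: (31/110) × (29/31) × (5/31) × (19/31) × (1/31) ≈ 0.000840705
Highest score → author B.

author B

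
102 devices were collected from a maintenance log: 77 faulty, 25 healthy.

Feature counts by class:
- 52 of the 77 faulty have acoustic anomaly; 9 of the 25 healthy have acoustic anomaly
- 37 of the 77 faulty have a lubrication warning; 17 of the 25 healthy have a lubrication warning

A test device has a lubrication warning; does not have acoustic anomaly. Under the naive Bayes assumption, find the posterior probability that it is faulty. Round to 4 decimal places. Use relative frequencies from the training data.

faulty: (77/102) × (25/77) × (37/77) ≈ 0.117774
healthy: (25/102) × (16/25) × (17/25) ≈ 0.106667
P(faulty | x) = 0.117774 / 0.224441 ≈ 0.5247

0.5247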